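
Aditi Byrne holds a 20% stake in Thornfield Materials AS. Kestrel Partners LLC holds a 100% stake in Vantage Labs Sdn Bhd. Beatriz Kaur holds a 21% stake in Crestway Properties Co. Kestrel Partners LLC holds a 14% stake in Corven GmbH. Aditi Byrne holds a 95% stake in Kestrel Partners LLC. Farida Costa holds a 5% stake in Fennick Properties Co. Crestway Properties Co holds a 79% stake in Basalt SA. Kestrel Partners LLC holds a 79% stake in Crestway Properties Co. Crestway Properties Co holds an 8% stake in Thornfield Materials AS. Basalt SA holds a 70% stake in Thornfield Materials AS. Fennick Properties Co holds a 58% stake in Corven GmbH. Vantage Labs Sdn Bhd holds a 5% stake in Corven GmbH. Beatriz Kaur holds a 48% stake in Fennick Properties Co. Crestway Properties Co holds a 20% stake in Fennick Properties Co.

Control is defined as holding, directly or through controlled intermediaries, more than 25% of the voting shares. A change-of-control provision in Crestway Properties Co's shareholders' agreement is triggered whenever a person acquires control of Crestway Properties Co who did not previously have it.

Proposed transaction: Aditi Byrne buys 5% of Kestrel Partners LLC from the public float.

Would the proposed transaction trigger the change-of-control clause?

The purchase changes only Aditi's holdings, so Aditi is the only person who could newly come to control Crestway.
Aditi holds 95% of Kestrel, so Aditi controls Kestrel.
Kestrel holds 79% of Crestway, so Aditi controls Crestway.
So Aditi already controls Crestway before the transaction.
After the purchase, Aditi's direct stake in Kestrel rises to 95% + 5% = 100%.
Aditi controlled Crestway already, so this is not a new person acquiring control; every other person's position is unchanged or reduced.
No new person acquires control, so the clause is not triggered.

No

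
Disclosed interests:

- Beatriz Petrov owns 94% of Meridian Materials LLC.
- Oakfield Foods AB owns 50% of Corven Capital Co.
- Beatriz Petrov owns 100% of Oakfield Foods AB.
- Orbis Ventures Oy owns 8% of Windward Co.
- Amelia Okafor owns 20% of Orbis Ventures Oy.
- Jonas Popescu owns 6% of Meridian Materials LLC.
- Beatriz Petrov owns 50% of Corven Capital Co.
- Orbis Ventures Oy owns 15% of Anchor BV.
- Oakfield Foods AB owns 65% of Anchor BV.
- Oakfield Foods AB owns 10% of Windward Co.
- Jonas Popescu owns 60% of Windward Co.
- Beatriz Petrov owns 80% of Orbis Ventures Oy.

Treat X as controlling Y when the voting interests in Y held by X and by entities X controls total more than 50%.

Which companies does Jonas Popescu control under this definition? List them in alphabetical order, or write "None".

Windward Co

Jonas holds 60% of Windward, so Jonas controls Windward.
No other company's threshold is met.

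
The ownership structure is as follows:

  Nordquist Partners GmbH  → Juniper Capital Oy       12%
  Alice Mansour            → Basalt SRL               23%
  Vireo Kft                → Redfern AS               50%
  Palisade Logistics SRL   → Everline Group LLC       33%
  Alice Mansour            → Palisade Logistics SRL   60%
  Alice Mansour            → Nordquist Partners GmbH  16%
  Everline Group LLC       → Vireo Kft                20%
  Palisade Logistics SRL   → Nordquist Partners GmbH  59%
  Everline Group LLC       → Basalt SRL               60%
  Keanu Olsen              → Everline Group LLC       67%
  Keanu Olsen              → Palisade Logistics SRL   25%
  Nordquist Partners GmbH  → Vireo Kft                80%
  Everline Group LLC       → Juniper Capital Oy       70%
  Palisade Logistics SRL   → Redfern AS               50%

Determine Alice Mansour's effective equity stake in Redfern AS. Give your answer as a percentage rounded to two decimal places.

52.54%

Alice reaches Redfern along 4 paths.
Via Palisade → Nordquist → Vireo: 60% × 59% × 80% × 50% = 14.16%.
Via Nordquist → Vireo: 16% × 80% × 50% = 6.4%.
Via Palisade → Everline → Vireo: 60% × 33% × 20% × 50% = 1.98%.
Via Palisade: 60% × 50% = 30%.
Total: 14.16% + 6.4% + 1.98% + 30% = 52.54%.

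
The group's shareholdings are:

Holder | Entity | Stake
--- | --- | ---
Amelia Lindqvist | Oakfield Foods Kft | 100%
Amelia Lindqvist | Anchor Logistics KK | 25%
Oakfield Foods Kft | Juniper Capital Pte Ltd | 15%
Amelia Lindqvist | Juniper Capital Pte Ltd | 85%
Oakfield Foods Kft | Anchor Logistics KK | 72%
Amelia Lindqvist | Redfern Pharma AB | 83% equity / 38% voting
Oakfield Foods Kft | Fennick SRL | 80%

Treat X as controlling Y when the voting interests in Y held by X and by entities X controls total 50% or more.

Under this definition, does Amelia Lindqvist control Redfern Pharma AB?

No

Amelia holds 100% of Oakfield, so Amelia controls Oakfield.
Amelia and Oakfield together hold 85% + 15% = 100% of Juniper, so Amelia controls Juniper.
Oakfield holds 80% of Fennick, so Amelia controls Fennick.
Oakfield and Amelia together hold 72% + 25% = 97% of Anchor, so Amelia controls Anchor.
In Redfern, Amelia's side holds only 38%, not ≥ 50%.
So Amelia does not control Redfern.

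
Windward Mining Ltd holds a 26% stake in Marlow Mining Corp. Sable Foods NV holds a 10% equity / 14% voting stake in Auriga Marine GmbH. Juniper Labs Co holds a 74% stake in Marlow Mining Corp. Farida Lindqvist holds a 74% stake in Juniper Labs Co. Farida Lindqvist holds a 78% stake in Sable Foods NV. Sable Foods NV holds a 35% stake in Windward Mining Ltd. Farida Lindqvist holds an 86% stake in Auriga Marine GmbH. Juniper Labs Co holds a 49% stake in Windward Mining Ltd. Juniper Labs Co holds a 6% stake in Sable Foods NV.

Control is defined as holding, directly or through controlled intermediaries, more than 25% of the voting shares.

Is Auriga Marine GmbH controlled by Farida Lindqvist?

Farida holds 74% of Juniper, so Farida controls Juniper.
Farida and Juniper together hold 78% + 6% = 84% of Sable, so Farida controls Sable.
Farida and Sable together hold 86% + 14% = 100% of Auriga, so Farida controls Auriga.

Yes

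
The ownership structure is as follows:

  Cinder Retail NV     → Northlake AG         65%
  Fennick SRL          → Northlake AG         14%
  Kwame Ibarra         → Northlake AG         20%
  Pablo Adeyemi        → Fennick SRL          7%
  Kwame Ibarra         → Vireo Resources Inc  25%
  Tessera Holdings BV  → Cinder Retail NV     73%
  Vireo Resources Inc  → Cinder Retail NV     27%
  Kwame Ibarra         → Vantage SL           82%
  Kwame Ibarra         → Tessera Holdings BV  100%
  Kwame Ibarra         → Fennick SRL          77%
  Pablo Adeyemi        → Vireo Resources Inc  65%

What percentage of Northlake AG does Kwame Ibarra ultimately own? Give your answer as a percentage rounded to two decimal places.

Kwame reaches Northlake along 4 paths.
Direct stake: 20% = 20%.
Via Tessera → Cinder: 100% × 73% × 65% = 47.45%.
Via Vireo → Cinder: 25% × 27% × 65% = 4.3875%.
Via Fennick: 77% × 14% = 10.78%.
Total: 20% + 47.45% + 4.3875% + 10.78% = 82.6175%.
Rounded: 82.62%.

82.62%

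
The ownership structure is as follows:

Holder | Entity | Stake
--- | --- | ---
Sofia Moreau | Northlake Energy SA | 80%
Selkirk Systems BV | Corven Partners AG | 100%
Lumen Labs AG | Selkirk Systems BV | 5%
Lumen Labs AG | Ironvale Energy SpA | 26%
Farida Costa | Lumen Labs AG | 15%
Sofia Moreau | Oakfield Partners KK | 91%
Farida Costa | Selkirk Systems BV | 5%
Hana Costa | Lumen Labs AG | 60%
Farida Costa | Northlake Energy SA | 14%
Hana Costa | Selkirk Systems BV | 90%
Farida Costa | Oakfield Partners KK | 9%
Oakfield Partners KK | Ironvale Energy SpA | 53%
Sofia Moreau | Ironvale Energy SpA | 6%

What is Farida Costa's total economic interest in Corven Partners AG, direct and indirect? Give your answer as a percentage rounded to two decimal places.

Farida reaches Corven along 2 paths.
Via Selkirk: 5% × 100% = 5%.
Via Lumen → Selkirk: 15% × 5% × 100% = 0.75%.
Total: 5% + 0.75% = 5.75%.

5.75%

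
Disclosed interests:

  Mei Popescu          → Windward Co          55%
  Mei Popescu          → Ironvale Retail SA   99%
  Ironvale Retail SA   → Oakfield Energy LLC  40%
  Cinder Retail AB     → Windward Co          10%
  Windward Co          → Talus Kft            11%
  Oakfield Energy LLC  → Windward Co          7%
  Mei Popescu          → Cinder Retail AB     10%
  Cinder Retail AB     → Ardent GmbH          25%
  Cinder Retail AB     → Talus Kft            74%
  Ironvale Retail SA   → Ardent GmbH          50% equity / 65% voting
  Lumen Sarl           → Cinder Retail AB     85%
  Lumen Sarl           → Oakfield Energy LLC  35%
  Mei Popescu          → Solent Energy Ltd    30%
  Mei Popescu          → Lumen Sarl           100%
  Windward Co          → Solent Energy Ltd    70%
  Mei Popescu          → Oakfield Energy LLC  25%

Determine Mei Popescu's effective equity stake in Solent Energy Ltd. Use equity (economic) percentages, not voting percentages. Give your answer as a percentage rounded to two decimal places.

80.03%

Mei reaches Solent along 7 paths.
Direct stake: 30% = 30%.
Via Windward: 55% × 70% = 38.5%.
Via Lumen → Cinder → Windward: 100% × 85% × 10% × 70% = 5.95%.
Via Cinder → Windward: 10% × 10% × 70% = 0.7%.
Via Ironvale → Oakfield → Windward: 99% × 40% × 7% × 70% = 1.9404%.
Via Lumen → Oakfield → Windward: 100% × 35% × 7% × 70% = 1.715%.
Via Oakfield → Windward: 25% × 7% × 70% = 1.225%.
Total: 30% + 38.5% + 5.95% + 0.7% + 1.9404% + 1.715% + 1.225% = 80.0304%.
Rounded: 80.03%.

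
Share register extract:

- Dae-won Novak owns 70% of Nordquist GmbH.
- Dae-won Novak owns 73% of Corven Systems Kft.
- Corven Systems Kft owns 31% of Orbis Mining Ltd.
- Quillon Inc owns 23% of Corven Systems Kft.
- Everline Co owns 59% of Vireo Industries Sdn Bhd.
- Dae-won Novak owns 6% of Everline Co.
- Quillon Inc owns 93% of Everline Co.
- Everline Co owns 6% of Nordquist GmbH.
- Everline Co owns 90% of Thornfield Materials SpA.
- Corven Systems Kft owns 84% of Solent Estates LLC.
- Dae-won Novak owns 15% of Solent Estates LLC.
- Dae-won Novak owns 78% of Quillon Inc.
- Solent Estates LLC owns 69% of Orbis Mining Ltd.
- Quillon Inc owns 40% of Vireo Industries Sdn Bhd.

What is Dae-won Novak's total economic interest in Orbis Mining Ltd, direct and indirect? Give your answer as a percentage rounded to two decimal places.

91.25%

Dae-won reaches Orbis along 5 paths.
Via Corven: 73% × 31% = 22.63%.
Via Quillon → Corven: 78% × 23% × 31% = 5.5614%.
Via Corven → Solent: 73% × 84% × 69% = 42.3108%.
Via Quillon → Corven → Solent: 78% × 23% × 84% × 69% = 10.398024%.
Via Solent: 15% × 69% = 10.35%.
Total: 22.63% + 5.5614% + 42.3108% + 10.398024% + 10.35% = 91.250224%.
Rounded: 91.25%.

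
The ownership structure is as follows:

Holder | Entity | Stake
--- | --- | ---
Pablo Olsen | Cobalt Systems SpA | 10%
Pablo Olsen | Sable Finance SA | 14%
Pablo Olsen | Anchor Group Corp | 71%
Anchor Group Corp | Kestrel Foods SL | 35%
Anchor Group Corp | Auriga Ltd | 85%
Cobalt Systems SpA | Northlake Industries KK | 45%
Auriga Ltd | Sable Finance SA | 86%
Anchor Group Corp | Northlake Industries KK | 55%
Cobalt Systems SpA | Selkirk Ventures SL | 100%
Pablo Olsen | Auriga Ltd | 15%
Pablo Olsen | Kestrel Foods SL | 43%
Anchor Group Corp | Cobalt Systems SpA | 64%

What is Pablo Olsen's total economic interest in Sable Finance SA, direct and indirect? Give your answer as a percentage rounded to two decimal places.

Pablo reaches Sable along 3 paths.
Via Anchor → Auriga: 71% × 85% × 86% = 51.901%.
Via Auriga: 15% × 86% = 12.9%.
Direct stake: 14% = 14%.
Total: 51.901% + 12.9% + 14% = 78.801%.
Rounded: 78.80%.

78.80%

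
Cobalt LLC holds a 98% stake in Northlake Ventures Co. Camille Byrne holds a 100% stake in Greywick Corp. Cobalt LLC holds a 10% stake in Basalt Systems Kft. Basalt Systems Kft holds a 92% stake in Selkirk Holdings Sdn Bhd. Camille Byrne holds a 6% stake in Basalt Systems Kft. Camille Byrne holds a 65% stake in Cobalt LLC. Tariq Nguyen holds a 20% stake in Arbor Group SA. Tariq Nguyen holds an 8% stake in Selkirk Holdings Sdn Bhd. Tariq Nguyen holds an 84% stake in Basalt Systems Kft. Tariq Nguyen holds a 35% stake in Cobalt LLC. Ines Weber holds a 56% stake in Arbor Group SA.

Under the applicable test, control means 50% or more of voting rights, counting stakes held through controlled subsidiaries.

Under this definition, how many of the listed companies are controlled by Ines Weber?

Ines holds 56% of Arbor, so Ines controls Arbor.
No other company's threshold is met.
Ines controls 1 company.

1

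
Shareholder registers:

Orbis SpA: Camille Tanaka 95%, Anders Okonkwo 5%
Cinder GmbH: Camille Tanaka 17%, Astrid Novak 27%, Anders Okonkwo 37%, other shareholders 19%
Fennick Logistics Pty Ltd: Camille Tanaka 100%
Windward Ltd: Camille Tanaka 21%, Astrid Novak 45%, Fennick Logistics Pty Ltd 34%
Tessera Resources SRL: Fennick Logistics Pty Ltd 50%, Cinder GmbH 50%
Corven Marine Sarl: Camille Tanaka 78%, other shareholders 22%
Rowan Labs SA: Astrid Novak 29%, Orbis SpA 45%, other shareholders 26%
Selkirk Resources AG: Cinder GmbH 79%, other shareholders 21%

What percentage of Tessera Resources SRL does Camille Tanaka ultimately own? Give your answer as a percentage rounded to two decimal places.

Camille reaches Tessera along 2 paths.
Via Fennick: 100% × 50% = 50%.
Via Cinder: 17% × 50% = 8.5%.
Total: 50% + 8.5% = 58.5%.
Rounded: 58.50%.

58.50%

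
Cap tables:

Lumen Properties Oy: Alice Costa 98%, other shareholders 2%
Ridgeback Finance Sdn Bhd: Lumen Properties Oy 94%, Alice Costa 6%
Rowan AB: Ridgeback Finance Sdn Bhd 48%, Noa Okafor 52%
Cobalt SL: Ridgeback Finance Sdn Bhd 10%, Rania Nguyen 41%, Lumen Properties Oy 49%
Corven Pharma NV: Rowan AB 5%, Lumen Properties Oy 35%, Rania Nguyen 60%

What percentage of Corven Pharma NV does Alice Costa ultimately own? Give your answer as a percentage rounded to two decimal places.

36.65%

Alice reaches Corven along 3 paths.
Via Lumen → Ridgeback → Rowan: 98% × 94% × 48% × 5% = 2.21088%.
Via Ridgeback → Rowan: 6% × 48% × 5% = 0.144%.
Via Lumen: 98% × 35% = 34.3%.
Total: 2.21088% + 0.144% + 34.3% = 36.65488%.
Rounded: 36.65%.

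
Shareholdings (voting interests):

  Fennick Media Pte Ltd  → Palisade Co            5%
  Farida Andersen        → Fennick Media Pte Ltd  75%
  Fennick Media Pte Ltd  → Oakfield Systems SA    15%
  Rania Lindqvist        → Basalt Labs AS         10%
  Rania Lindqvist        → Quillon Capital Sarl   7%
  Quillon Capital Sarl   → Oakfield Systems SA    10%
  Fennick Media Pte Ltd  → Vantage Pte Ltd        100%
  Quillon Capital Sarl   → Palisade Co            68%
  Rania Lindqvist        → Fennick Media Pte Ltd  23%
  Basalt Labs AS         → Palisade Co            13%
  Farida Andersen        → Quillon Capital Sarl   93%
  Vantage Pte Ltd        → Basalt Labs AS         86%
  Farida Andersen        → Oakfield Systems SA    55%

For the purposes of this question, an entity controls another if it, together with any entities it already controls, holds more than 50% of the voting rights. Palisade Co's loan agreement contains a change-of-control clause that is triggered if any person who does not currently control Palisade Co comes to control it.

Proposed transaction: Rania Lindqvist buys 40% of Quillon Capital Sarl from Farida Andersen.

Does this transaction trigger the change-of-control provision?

The purchase adds only to Rania's holdings (Farida's stake shrinks), so Rania is the only person who could newly come to control Palisade.
Rania's largest direct stake is 23% in Fennick, which does not meet the threshold, so Rania controls no company.
Neither Rania nor any entity Rania controls holds any voting interest in Palisade.
So before the transaction, Rania does not control Palisade.
After the purchase, Rania's direct stake in Quillon rises to 7% + 40% = 47%, and Farida's stake falls to 53%.
Rania's side now holds 47% of Quillon, not > 50%, so Rania still does not control Quillon.
After the transaction, neither Rania nor any entity Rania controls holds a voting interest in Palisade, so Rania still does not control it.
No new person acquires control, so the clause is not triggered.

No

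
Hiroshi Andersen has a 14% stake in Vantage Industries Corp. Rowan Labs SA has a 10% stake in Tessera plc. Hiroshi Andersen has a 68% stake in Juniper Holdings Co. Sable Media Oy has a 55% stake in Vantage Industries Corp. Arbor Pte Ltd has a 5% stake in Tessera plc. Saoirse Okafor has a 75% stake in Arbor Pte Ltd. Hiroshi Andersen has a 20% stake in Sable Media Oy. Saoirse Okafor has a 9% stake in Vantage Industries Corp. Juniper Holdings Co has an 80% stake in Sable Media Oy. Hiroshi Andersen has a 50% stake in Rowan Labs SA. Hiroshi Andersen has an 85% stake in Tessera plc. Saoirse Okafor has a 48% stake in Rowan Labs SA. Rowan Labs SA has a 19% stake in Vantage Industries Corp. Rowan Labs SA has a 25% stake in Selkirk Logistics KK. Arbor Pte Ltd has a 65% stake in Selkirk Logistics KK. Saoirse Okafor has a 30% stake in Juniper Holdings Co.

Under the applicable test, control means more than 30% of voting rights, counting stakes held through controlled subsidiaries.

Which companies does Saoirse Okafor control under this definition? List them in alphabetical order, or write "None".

Saoirse holds 48% of Rowan, so Saoirse controls Rowan.
Saoirse holds 75% of Arbor, so Saoirse controls Arbor.
Rowan and Arbor together hold 25% + 65% = 90% of Selkirk, so Saoirse controls Selkirk.
No other company's threshold is met.

Arbor Pte Ltd, Rowan Labs SA, Selkirk Logistics KK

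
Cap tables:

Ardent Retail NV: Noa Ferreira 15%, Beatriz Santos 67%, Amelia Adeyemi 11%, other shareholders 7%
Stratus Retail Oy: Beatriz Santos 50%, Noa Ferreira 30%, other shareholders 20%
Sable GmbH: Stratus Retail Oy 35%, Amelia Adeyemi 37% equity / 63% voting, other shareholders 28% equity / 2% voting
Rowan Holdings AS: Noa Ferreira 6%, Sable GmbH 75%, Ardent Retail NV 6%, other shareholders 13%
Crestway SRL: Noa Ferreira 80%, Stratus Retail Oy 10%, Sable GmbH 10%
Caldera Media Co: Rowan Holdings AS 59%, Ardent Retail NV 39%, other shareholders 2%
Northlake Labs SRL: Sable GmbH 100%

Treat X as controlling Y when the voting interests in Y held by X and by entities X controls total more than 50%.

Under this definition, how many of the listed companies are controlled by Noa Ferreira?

1

Noa holds 80% of Crestway, so Noa controls Crestway.
No other company's threshold is met.
Noa controls 1 company.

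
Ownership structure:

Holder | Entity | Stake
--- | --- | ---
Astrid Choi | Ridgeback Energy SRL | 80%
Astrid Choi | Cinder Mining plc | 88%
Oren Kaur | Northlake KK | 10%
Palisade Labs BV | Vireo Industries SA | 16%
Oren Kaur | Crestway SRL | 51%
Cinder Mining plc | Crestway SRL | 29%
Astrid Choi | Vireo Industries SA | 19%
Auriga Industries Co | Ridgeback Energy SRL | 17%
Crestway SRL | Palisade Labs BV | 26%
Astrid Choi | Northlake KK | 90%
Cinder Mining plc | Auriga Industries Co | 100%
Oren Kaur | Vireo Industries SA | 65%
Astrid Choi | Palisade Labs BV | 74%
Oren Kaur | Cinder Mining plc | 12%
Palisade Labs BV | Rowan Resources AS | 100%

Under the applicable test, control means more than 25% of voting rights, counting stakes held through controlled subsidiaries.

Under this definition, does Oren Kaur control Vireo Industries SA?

Yes

Oren holds 51% of Crestway, so Oren controls Crestway.
Crestway holds 26% of Palisade, so Oren controls Palisade.
Palisade and Oren together hold 16% + 65% = 81% of Vireo, so Oren controls Vireo.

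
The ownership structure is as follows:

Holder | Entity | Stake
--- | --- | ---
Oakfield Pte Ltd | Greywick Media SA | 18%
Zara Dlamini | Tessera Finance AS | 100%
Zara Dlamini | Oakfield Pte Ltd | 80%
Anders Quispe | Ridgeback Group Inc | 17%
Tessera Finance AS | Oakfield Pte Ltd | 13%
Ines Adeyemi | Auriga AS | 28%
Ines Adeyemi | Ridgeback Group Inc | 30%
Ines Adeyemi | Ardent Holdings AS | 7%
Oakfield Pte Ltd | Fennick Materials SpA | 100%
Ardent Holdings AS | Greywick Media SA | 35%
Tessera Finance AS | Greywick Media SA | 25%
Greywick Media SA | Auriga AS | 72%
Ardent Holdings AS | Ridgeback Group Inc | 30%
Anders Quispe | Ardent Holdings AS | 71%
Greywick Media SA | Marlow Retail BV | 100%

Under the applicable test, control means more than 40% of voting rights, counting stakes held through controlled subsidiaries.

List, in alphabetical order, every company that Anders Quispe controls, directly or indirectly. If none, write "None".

Anders holds 71% of Ardent, so Anders controls Ardent.
Anders and Ardent together hold 17% + 30% = 47% of Ridgeback, so Anders controls Ridgeback.
No other company's threshold is met.

Ardent Holdings AS, Ridgeback Group Inc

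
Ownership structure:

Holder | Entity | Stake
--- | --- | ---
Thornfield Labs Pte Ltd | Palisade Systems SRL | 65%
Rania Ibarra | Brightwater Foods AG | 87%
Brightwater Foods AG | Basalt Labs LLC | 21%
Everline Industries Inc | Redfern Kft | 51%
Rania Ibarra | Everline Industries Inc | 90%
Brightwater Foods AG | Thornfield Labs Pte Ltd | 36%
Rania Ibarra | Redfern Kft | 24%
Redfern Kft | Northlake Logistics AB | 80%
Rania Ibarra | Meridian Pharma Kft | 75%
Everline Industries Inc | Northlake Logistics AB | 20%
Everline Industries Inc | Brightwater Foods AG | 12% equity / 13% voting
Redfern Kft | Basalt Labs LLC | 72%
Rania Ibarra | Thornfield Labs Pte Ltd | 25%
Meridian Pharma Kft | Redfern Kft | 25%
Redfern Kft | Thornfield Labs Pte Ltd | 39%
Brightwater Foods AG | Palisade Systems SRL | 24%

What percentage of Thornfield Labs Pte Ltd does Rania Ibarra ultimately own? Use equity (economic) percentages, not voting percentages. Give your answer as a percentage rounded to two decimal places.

94.78%

Rania reaches Thornfield along 6 paths.
Via Everline → Redfern: 90% × 51% × 39% = 17.901%.
Via Redfern: 24% × 39% = 9.36%.
Via Meridian → Redfern: 75% × 25% × 39% = 7.3125%.
Via Brightwater: 87% × 36% = 31.32%.
Via Everline → Brightwater: 90% × 12% × 36% = 3.888%.
Direct stake: 25% = 25%.
Total: 17.901% + 9.36% + 7.3125% + 31.32% + 3.888% + 25% = 94.7815%.
Rounded: 94.78%.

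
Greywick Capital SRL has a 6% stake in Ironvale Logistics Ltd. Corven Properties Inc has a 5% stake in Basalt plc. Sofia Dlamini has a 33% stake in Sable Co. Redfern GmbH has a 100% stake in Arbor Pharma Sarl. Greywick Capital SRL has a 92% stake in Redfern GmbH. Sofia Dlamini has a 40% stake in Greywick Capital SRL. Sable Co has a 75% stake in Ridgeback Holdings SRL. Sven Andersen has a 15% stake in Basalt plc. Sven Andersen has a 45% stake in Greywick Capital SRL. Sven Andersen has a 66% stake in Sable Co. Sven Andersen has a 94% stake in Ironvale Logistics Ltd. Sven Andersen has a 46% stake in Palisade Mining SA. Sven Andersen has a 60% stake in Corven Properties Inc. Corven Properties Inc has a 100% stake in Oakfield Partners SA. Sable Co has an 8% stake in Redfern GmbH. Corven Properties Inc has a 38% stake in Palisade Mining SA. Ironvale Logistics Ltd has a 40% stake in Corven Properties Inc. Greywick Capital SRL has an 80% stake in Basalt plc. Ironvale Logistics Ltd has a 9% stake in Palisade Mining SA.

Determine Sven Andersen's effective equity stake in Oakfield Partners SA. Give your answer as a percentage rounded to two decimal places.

98.68%

Sven reaches Oakfield along 3 paths.
Via Ironvale → Corven: 94% × 40% × 100% = 37.6%.
Via Greywick → Ironvale → Corven: 45% × 6% × 40% × 100% = 1.08%.
Via Corven: 60% × 100% = 60%.
Total: 37.6% + 1.08% + 60% = 98.68%.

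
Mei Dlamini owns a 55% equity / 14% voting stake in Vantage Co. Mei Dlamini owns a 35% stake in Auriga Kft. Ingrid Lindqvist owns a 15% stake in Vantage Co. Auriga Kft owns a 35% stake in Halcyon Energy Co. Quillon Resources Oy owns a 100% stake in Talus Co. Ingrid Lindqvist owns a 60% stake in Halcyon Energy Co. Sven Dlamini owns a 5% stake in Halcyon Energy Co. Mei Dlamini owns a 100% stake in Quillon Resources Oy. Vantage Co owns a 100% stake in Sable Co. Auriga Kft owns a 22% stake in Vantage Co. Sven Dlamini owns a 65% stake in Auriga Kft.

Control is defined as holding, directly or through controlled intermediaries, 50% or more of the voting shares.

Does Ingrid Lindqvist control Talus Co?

Ingrid holds 60% of Halcyon, so Ingrid controls Halcyon.
Neither Ingrid nor any entity Ingrid controls holds any voting interest in Talus.
So Ingrid does not control Talus.

No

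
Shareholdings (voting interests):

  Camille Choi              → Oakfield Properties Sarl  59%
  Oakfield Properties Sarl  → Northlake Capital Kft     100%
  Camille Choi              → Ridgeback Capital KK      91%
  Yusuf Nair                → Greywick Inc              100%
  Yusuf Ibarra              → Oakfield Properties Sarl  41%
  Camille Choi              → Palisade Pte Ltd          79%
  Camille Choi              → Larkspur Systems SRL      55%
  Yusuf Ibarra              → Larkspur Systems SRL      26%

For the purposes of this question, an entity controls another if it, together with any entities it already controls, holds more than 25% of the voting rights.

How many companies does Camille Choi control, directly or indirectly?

5

Camille holds 59% of Oakfield, so Camille controls Oakfield.
Camille holds 55% of Larkspur, so Camille controls Larkspur.
Oakfield holds 100% of Northlake, so Camille controls Northlake.
Camille holds 91% of Ridgeback, so Camille controls Ridgeback.
Camille holds 79% of Palisade, so Camille controls Palisade.
No other company's threshold is met.
Camille controls 5 companies.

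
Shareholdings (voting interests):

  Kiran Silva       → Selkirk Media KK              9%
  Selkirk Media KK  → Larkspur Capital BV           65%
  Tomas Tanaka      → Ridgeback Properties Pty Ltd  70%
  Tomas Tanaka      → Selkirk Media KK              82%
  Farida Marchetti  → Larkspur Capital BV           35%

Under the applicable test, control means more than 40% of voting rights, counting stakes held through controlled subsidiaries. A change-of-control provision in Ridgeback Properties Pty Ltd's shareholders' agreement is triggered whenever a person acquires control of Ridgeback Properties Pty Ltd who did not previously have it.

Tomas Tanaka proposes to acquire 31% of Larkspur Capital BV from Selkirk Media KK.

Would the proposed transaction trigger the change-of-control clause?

No

The purchase adds only to Tomas's holdings (Selkirk's stake shrinks), so Tomas is the only person who could newly come to control Ridgeback.
Tomas holds 70% of Ridgeback, so Tomas controls Ridgeback.
So Tomas already controls Ridgeback before the transaction.
After the purchase, Tomas holds 31% of Larkspur directly, and Selkirk's stake falls to 34%.
Tomas controlled Ridgeback already, so this is not a new person acquiring control; every other person's position is unchanged or reduced.
No new person acquires control, so the clause is not triggered.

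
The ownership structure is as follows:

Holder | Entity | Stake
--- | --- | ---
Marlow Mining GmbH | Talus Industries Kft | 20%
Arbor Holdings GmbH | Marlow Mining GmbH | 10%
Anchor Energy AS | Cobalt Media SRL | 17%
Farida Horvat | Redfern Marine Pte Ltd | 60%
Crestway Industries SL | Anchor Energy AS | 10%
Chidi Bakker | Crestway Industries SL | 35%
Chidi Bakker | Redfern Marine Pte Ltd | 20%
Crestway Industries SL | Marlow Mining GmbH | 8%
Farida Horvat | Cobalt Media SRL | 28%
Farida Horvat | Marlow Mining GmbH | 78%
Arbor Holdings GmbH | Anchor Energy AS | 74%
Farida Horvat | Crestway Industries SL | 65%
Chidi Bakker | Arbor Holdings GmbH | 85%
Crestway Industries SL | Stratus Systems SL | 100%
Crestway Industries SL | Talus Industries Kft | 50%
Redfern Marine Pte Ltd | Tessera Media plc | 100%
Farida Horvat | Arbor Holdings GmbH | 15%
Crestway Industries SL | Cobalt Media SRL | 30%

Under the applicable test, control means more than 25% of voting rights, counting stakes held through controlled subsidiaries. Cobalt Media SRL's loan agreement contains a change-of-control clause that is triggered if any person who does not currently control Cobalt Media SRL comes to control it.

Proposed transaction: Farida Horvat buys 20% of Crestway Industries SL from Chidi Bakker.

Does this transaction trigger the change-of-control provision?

No

The purchase adds only to Farida's holdings (Chidi's stake shrinks), so Farida is the only person who could newly come to control Cobalt.
Farida holds 65% of Crestway, so Farida controls Crestway.
Farida and Crestway together hold 28% + 30% = 58% of Cobalt, so Farida controls Cobalt.
So Farida already controls Cobalt before the transaction.
After the purchase, Farida's direct stake in Crestway rises to 65% + 20% = 85%, and Chidi's stake falls to 15%.
Farida controlled Cobalt already, so this is not a new person acquiring control; every other person's position is unchanged or reduced.
No new person acquires control, so the clause is not triggered.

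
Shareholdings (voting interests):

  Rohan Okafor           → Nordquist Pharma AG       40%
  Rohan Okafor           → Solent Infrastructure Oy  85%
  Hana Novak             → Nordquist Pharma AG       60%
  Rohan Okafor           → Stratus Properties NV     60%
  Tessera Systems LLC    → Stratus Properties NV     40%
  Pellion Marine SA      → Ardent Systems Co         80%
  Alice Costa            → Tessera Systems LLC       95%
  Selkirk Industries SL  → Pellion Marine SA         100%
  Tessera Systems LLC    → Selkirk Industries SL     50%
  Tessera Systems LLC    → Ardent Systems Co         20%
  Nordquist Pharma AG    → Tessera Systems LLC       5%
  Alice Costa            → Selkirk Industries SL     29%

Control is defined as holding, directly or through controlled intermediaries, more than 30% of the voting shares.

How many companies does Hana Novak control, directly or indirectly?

1

Hana holds 60% of Nordquist, so Hana controls Nordquist.
No other company's threshold is met.
Hana controls 1 company.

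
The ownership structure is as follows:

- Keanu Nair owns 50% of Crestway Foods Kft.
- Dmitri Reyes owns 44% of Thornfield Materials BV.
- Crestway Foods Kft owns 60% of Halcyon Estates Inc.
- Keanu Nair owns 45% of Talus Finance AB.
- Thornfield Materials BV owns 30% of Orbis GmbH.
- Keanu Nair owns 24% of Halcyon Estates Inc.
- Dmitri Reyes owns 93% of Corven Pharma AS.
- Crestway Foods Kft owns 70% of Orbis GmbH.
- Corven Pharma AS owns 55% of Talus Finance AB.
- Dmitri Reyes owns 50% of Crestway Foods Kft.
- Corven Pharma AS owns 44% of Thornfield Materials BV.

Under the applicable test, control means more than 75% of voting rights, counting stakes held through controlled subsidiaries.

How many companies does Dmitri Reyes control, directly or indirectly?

Dmitri holds 93% of Corven, so Dmitri controls Corven.
Dmitri and Corven together hold 44% + 44% = 88% of Thornfield, so Dmitri controls Thornfield.
No other company's threshold is met.
Dmitri controls 2 companies.

2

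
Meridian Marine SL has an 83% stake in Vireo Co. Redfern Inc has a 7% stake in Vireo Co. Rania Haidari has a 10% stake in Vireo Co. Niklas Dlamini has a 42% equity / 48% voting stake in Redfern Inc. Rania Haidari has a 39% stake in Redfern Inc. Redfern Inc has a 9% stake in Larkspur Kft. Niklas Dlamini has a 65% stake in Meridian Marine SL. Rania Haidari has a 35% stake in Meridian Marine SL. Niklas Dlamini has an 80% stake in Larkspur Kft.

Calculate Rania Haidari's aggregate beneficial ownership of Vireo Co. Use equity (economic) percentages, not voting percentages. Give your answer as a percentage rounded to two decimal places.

41.78%

Rania reaches Vireo along 3 paths.
Via Redfern: 39% × 7% = 2.73%.
Direct stake: 10% = 10%.
Via Meridian: 35% × 83% = 29.05%.
Total: 2.73% + 10% + 29.05% = 41.78%.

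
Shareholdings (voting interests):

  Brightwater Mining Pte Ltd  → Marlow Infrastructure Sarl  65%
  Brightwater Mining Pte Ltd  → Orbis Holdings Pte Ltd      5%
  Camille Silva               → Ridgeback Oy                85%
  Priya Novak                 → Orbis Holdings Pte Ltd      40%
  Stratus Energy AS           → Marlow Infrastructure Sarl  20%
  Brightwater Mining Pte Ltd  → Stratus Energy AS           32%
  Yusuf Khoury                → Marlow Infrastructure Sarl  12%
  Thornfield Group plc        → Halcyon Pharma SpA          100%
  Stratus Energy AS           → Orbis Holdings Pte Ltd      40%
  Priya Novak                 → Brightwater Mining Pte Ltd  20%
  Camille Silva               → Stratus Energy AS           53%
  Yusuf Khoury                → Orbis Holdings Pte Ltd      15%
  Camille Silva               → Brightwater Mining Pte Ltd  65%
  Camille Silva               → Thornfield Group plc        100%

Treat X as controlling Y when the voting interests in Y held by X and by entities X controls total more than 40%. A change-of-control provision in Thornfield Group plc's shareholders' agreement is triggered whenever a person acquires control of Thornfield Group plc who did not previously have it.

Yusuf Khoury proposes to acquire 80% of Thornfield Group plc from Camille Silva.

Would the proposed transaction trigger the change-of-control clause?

The purchase adds only to Yusuf's holdings (Camille's stake shrinks), so Yusuf is the only person who could newly come to control Thornfield.
Yusuf's largest direct stake is 15% in Orbis, which does not meet the threshold, so Yusuf controls no company.
Neither Yusuf nor any entity Yusuf controls holds any voting interest in Thornfield.
So before the transaction, Yusuf does not control Thornfield.
After the purchase, Yusuf holds 80% of Thornfield directly, and Camille's stake falls to 20%.
Yusuf holds 80% of Thornfield, so Yusuf controls Thornfield.
Yusuf did not control Thornfield before and does after, so the clause is triggered.

Yes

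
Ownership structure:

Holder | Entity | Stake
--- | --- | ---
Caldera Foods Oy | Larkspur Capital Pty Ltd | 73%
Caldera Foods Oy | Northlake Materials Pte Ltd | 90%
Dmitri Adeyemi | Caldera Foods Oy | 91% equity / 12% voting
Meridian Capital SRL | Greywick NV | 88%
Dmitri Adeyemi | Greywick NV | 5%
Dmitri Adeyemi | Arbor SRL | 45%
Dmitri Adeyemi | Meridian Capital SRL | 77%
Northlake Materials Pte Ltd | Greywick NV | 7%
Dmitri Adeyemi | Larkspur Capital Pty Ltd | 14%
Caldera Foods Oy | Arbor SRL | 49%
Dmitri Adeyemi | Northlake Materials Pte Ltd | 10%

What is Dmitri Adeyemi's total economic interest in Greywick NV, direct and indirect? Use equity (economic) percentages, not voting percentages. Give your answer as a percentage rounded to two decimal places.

Dmitri reaches Greywick along 4 paths.
Via Meridian: 77% × 88% = 67.76%.
Via Northlake: 10% × 7% = 0.7%.
Via Caldera → Northlake: 91% × 90% × 7% = 5.733%.
Direct stake: 5% = 5%.
Total: 67.76% + 0.7% + 5.733% + 5% = 79.193%.
Rounded: 79.19%.

79.19%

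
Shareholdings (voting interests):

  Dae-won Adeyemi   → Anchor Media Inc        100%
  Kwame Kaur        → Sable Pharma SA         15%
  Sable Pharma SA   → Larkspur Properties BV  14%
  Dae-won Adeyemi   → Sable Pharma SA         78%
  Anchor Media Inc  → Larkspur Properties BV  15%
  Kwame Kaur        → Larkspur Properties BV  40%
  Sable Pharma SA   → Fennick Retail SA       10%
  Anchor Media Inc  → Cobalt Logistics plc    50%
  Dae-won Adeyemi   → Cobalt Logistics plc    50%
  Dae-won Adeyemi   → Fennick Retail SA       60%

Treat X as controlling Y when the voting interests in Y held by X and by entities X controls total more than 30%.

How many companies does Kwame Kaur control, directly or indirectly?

1

Kwame holds 40% of Larkspur, so Kwame controls Larkspur.
No other company's threshold is met.
Kwame controls 1 company.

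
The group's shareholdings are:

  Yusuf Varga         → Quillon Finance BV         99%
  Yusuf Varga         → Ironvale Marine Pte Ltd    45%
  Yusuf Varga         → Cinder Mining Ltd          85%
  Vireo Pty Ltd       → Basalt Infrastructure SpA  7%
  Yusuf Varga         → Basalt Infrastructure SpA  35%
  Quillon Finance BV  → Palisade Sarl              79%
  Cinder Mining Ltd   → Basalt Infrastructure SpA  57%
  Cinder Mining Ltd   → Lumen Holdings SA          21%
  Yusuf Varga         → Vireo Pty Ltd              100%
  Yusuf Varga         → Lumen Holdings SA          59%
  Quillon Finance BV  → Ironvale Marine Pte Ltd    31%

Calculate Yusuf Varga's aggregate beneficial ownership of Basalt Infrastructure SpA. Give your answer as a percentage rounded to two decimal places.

90.45%

Yusuf reaches Basalt along 3 paths.
Direct stake: 35% = 35%.
Via Cinder: 85% × 57% = 48.45%.
Via Vireo: 100% × 7% = 7%.
Total: 35% + 48.45% + 7% = 90.45%.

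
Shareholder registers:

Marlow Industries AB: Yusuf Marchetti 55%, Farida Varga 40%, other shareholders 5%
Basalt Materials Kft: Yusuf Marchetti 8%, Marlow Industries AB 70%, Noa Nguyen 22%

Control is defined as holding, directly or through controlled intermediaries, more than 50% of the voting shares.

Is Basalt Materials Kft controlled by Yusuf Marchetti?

Yes

Yusuf holds 55% of Marlow, so Yusuf controls Marlow.
Yusuf and Marlow together hold 8% + 70% = 78% of Basalt, so Yusuf controls Basalt.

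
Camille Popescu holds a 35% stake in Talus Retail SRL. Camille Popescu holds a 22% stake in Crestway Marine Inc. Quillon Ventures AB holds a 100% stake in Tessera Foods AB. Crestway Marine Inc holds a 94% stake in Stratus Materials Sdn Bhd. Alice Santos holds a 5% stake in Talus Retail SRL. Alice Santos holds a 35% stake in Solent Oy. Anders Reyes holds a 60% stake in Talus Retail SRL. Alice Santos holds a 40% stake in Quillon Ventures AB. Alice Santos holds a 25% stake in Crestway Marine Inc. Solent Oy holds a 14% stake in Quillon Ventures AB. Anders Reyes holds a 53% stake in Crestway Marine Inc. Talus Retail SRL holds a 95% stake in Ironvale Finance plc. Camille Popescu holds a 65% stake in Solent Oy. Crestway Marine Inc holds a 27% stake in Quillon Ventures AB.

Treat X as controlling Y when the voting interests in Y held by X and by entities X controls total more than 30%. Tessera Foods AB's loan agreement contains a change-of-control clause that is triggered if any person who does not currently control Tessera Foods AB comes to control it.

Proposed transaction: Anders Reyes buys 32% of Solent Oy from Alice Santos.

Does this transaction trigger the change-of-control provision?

The purchase adds only to Anders's holdings (Alice's stake shrinks), so Anders is the only person who could newly come to control Tessera.
Anders holds 53% of Crestway, so Anders controls Crestway.
Anders holds 60% of Talus, so Anders controls Talus.
Talus holds 95% of Ironvale, so Anders controls Ironvale.
Crestway holds 94% of Stratus, so Anders controls Stratus.
Neither Anders nor any entity Anders controls holds any voting interest in Tessera.
So before the transaction, Anders does not control Tessera.
After the purchase, Anders holds 32% of Solent directly, and Alice's stake falls to 3%.
Anders holds 32% of Solent, so Anders controls Solent.
Crestway and Solent together hold 27% + 14% = 41% of Quillon, so Anders controls Quillon.
Quillon holds 100% of Tessera, so Anders controls Tessera.
Anders did not control Tessera before and does after, so the clause is triggered.

Yes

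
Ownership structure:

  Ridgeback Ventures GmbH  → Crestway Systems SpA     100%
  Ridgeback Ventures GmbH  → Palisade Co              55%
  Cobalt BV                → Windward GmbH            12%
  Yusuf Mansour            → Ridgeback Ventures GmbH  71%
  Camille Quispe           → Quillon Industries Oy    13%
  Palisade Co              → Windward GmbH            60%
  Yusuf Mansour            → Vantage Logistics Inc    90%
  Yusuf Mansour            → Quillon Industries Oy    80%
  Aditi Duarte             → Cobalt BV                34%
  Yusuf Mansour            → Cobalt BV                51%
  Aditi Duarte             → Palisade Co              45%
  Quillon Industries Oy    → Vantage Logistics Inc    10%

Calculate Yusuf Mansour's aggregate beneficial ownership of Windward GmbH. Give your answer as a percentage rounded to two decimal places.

Yusuf reaches Windward along 2 paths.
Via Cobalt: 51% × 12% = 6.12%.
Via Ridgeback → Palisade: 71% × 55% × 60% = 23.43%.
Total: 6.12% + 23.43% = 29.55%.

29.55%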